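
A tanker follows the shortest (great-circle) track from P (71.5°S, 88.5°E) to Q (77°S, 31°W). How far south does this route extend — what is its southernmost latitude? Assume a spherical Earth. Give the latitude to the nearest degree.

The great circle lies in the plane with unit normal n̂ = (p₁ × p₂)/|p₁ × p₂|.
Here n̂_z ≈ -0.136; the vertex latitude is φ_max = arccos|n̂_z| ≈ 82.2°.

≈ 82°S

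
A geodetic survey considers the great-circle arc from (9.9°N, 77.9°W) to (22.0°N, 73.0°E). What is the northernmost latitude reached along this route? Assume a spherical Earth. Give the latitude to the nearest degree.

The great circle lies in the plane with unit normal n̂ = (p₁ × p₂)/|p₁ × p₂|.
Here n̂_z ≈ +0.654; the vertex latitude is φ_max = arccos|n̂_z| ≈ 49.2°.

≈ 49°N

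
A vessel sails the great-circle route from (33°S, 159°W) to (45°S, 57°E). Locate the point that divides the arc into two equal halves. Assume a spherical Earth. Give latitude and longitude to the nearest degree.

The haversine formula gives a central angle δ ≈ 1.666 rad (95.4°) between the endpoints.
Interpolate at f = 1/2 with slerp weights a = sin((1−f)δ)/sin δ ≈ 0.743, b = sin(fδ)/sin δ ≈ 0.743.
p = a·p₁ + b·p₂ ≈ (-0.296, 0.217, -0.930); φ = arcsin(p_z) ≈ -68.47°, λ = atan2(p_y, p_x) ≈ 143.68°.

≈ (68°S, 144°E)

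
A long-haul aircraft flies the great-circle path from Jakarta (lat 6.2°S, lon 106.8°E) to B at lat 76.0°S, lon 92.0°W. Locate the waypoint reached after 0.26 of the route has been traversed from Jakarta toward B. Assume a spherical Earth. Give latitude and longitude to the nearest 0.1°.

≈ lat 31.3°S, lon 109.0°E

Write both endpoints as unit vectors p₁, p₂ with components (cos φ cos λ, cos φ sin λ, sin φ).
The central angle between the endpoints is δ = arccos(p₁·p₂) ≈ 1.694 rad (97.1°).
Interpolate at f = 0.26 with slerp weights a = sin((1−f)δ)/sin δ ≈ 0.957, b = sin(fδ)/sin δ ≈ 0.430.
p = a·p₁ + b·p₂ ≈ (-0.279, 0.807, -0.520); φ = arcsin(p_z) ≈ -31.35°, λ = atan2(p_y, p_x) ≈ 109.05°.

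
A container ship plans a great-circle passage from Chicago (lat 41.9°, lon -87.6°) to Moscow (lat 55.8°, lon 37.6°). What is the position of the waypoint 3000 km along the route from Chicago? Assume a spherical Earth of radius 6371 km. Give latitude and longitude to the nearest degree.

Write both endpoints as unit vectors p₁, p₂ with components (cos φ cos λ, cos φ sin λ, sin φ).
The central angle between the endpoints is δ = arccos(p₁·p₂) ≈ 1.254 rad (71.9°). The total great-circle distance is δ·R ≈ 1.254 × 6371 ≈ 7991 km, so the target fraction is f = 3000/7991 ≈ 0.375.
Interpolate at f ≈ 0.375 with slerp weights a = sin((1−f)δ)/sin δ ≈ 0.743, b = sin(fδ)/sin δ ≈ 0.477.
p = a·p₁ + b·p₂ ≈ (0.236, -0.389, 0.891); φ = arcsin(p_z) ≈ 62.97°, λ = atan2(p_y, p_x) ≈ -58.75°.

≈ lat 63°, lon -59°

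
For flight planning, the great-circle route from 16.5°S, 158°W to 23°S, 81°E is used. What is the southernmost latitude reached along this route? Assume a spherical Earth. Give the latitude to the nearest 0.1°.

The great circle lies in the plane with unit normal n̂ = (p₁ × p₂)/|p₁ × p₂|.
Here n̂_z ≈ -0.806; the vertex latitude is φ_max = arccos|n̂_z| ≈ 36.3°.

≈ 36.3°S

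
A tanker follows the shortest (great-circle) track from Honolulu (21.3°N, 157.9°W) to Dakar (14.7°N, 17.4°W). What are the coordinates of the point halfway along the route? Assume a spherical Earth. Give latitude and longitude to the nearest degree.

Write both endpoints as unit vectors p₁, p₂ with components (cos φ cos λ, cos φ sin λ, sin φ).
The central angle between the endpoints is δ = arccos(p₁·p₂) ≈ 2.218 rad (127.1°).
Interpolate at f = 1/2 with slerp weights a = sin((1−f)δ)/sin δ ≈ 1.123, b = sin(fδ)/sin δ ≈ 1.123.
p = a·p₁ + b·p₂ ≈ (0.067, -0.718, 0.693); φ = arcsin(p_z) ≈ 43.84°, λ = atan2(p_y, p_x) ≈ -84.66°.

≈ 44°N, 85°W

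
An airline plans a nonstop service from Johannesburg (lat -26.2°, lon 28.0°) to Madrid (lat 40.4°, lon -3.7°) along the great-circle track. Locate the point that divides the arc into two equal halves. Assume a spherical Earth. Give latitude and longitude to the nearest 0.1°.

≈ lat 7.4°, lon 13.5°

From cos δ = sin φ₁ sin φ₂ + cos φ₁ cos φ₂ cos Δλ, the central angle is δ ≈ 1.271 rad (72.8°).
Interpolate at f = 1/2 with slerp weights a = sin((1−f)δ)/sin δ ≈ 0.621, b = sin(fδ)/sin δ ≈ 0.621.
p = a·p₁ + b·p₂ ≈ (0.964, 0.231, 0.128); φ = arcsin(p_z) ≈ 7.38°, λ = atan2(p_y, p_x) ≈ 13.48°.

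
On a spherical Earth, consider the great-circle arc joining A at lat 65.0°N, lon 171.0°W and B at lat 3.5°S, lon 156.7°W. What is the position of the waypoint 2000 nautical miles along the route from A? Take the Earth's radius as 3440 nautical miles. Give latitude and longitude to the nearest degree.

Convert each endpoint to a unit vector on the sphere (x = cos φ cos λ, y = cos φ sin λ, z = sin φ).
The central angle between the endpoints is δ = arccos(p₁·p₂) ≈ 1.210 rad (69.3°). The total great-circle distance is δ·R ≈ 1.210 × 3440 ≈ 4161 nmi, so the target fraction is f = 2000/4161 ≈ 0.481.
Interpolate at f ≈ 0.481 with slerp weights a = sin((1−f)δ)/sin δ ≈ 0.628, b = sin(fδ)/sin δ ≈ 0.587.
p = a·p₁ + b·p₂ ≈ (-0.800, -0.273, 0.534); φ = arcsin(p_z) ≈ 32.24°, λ = atan2(p_y, p_x) ≈ -161.15°.

≈ lat 32°N, lon 161°W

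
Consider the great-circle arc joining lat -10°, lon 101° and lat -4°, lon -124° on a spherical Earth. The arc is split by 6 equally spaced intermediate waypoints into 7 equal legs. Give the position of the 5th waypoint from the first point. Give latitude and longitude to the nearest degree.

≈ lat -14°, lon -161°

Write both endpoints as unit vectors p₁, p₂ with components (cos φ cos λ, cos φ sin λ, sin φ).
The central angle between the endpoints is δ = arccos(p₁·p₂) ≈ 2.322 rad (133.0°).
Interpolate at f = 5/7 with slerp weights a = sin((1−f)δ)/sin δ ≈ 0.843, b = sin(fδ)/sin δ ≈ 1.363.
p = a·p₁ + b·p₂ ≈ (-0.919, -0.313, -0.241); φ = arcsin(p_z) ≈ -13.97°, λ = atan2(p_y, p_x) ≈ -161.21°.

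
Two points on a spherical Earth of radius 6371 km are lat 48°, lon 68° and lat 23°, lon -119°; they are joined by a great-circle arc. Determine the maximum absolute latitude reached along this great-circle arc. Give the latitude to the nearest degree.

The great circle lies in the plane with unit normal n̂ = (p₁ × p₂)/|p₁ × p₂|.
Here n̂_z ≈ +0.079; the vertex latitude is φ_max = arccos|n̂_z| ≈ 85.5°.

≈ 85°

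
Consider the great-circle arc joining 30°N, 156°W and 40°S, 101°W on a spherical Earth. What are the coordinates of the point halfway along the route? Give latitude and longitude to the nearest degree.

Convert each endpoint to a unit vector on the sphere (x = cos φ cos λ, y = cos φ sin λ, z = sin φ).
The central angle between the endpoints is δ = arccos(p₁·p₂) ≈ 1.512 rad (86.6°).
Interpolate at f = 1/2 with slerp weights a = sin((1−f)δ)/sin δ ≈ 0.687, b = sin(fδ)/sin δ ≈ 0.687.
p = a·p₁ + b·p₂ ≈ (-0.644, -0.759, -0.098); φ = arcsin(p_z) ≈ -5.63°, λ = atan2(p_y, p_x) ≈ -130.33°.

≈ 6°S, 130°W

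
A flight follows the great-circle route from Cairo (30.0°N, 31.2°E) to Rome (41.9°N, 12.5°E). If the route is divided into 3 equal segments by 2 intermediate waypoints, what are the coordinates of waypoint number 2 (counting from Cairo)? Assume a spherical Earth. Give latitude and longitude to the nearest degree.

≈ (38°N, 19°E)

Convert each endpoint to a unit vector on the sphere (x = cos φ cos λ, y = cos φ sin λ, z = sin φ).
The central angle between the endpoints is δ = arccos(p₁·p₂) ≈ 0.335 rad (19.2°).
Interpolate at f = 2/3 with slerp weights a = sin((1−f)δ)/sin δ ≈ 0.339, b = sin(fδ)/sin δ ≈ 0.674.
p = a·p₁ + b·p₂ ≈ (0.741, 0.261, 0.619); φ = arcsin(p_z) ≈ 38.27°, λ = atan2(p_y, p_x) ≈ 19.38°.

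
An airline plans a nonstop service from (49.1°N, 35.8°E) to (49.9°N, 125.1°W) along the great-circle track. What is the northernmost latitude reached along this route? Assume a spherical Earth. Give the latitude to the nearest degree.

The great circle lies in the plane with unit normal n̂ = (p₁ × p₂)/|p₁ × p₂|.
Here n̂_z ≈ -0.140; the vertex latitude is φ_max = arccos|n̂_z| ≈ 81.9°.
Check via Clairaut: cos φ_max = |cos φ₁| · sin C = cos(49.1°)·sin(12.4°) ≈ 0.140, again giving ≈ 81.9°.

≈ 82°N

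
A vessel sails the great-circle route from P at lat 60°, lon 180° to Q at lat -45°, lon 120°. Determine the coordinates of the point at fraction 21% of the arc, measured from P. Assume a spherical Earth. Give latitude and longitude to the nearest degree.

Convert each endpoint to a unit vector on the sphere (x = cos φ cos λ, y = cos φ sin λ, z = sin φ).
The central angle between the endpoints is δ = arccos(p₁·p₂) ≈ 2.021 rad (115.8°).
Interpolate at f = 0.21 with slerp weights a = sin((1−f)δ)/sin δ ≈ 1.111, b = sin(fδ)/sin δ ≈ 0.458.
p = a·p₁ + b·p₂ ≈ (-0.717, 0.280, 0.638); φ = arcsin(p_z) ≈ 39.66°, λ = atan2(p_y, p_x) ≈ 158.66°.

≈ lat 40°, lon 159°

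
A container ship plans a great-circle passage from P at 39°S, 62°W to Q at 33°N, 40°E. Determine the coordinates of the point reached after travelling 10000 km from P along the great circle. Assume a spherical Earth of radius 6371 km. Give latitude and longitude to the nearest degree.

From cos δ = sin φ₁ sin φ₂ + cos φ₁ cos φ₂ cos Δλ, the central angle is δ ≈ 2.069 rad (118.6°). The total great-circle distance is δ·R ≈ 2.069 × 6371 ≈ 13185 km, so the target fraction is f = 10000/13185 ≈ 0.758.
Interpolate at f ≈ 0.758 with slerp weights a = sin((1−f)δ)/sin δ ≈ 0.546, b = sin(fδ)/sin δ ≈ 1.139.
p = a·p₁ + b·p₂ ≈ (0.931, 0.239, 0.277); φ = arcsin(p_z) ≈ 16.06°, λ = atan2(p_y, p_x) ≈ 14.42°.

≈ 16°N, 14°E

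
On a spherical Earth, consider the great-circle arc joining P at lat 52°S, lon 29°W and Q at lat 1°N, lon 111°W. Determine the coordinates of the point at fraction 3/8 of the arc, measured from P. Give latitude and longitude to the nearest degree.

≈ lat 39°S, lon 72°W

Convert each endpoint to a unit vector on the sphere (x = cos φ cos λ, y = cos φ sin λ, z = sin φ).
The central angle between the endpoints is δ = arccos(p₁·p₂) ≈ 1.499 rad (85.9°).
Interpolate at f = 3/8 with slerp weights a = sin((1−f)δ)/sin δ ≈ 0.808, b = sin(fδ)/sin δ ≈ 0.534.
p = a·p₁ + b·p₂ ≈ (0.243, -0.740, -0.627); φ = arcsin(p_z) ≈ -38.84°, λ = atan2(p_y, p_x) ≈ -71.78°.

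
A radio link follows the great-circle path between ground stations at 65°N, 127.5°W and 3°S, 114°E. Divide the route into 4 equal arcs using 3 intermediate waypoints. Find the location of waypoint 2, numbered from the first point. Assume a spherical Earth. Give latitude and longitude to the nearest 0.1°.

The haversine formula gives a central angle δ ≈ 1.822 rad (104.4°) between the endpoints.
Interpolate at f = 2/4 with slerp weights a = sin((1−f)δ)/sin δ ≈ 0.816, b = sin(fδ)/sin δ ≈ 0.816.
p = a·p₁ + b·p₂ ≈ (-0.541, 0.471, 0.697); φ = arcsin(p_z) ≈ 44.16°, λ = atan2(p_y, p_x) ≈ 138.99°.

≈ 44.2°N, 139.0°E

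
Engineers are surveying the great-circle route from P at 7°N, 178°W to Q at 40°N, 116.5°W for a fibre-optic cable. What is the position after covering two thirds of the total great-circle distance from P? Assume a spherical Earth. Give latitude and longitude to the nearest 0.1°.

≈ 32.2°N, 141.1°W

Convert each endpoint to a unit vector on the sphere (x = cos φ cos λ, y = cos φ sin λ, z = sin φ).
The central angle between the endpoints is δ = arccos(p₁·p₂) ≈ 1.114 rad (63.8°).
Interpolate at f = 2/3 with slerp weights a = sin((1−f)δ)/sin δ ≈ 0.404, b = sin(fδ)/sin δ ≈ 0.754.
p = a·p₁ + b·p₂ ≈ (-0.659, -0.531, 0.534); φ = arcsin(p_z) ≈ 32.25°, λ = atan2(p_y, p_x) ≈ -141.14°.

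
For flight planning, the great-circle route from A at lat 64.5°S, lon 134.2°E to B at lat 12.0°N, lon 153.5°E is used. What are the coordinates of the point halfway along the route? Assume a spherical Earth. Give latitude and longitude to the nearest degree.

≈ lat 27°S, lon 148°E

Convert each endpoint to a unit vector on the sphere (x = cos φ cos λ, y = cos φ sin λ, z = sin φ).
The central angle between the endpoints is δ = arccos(p₁·p₂) ≈ 1.359 rad (77.9°).
Interpolate at f = 1/2 with slerp weights a = sin((1−f)δ)/sin δ ≈ 0.643, b = sin(fδ)/sin δ ≈ 0.643.
p = a·p₁ + b·p₂ ≈ (-0.756, 0.479, -0.447); φ = arcsin(p_z) ≈ -26.53°, λ = atan2(p_y, p_x) ≈ 147.63°.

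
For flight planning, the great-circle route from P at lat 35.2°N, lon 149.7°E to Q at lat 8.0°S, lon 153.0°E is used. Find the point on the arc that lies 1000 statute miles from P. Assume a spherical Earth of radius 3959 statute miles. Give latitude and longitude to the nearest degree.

From cos δ = sin φ₁ sin φ₂ + cos φ₁ cos φ₂ cos Δλ, the central angle is δ ≈ 0.756 rad (43.3°). The total great-circle distance is δ·R ≈ 0.756 × 3959 ≈ 2993 mi, so the target fraction is f = 1000/2993 ≈ 0.334.
Interpolate at f ≈ 0.334 with slerp weights a = sin((1−f)δ)/sin δ ≈ 0.703, b = sin(fδ)/sin δ ≈ 0.364.
p = a·p₁ + b·p₂ ≈ (-0.818, 0.454, 0.355); φ = arcsin(p_z) ≈ 20.77°, λ = atan2(p_y, p_x) ≈ 150.97°.

≈ lat 21°N, lon 151°E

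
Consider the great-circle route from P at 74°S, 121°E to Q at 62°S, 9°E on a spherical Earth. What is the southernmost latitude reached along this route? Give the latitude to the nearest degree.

≈ 78°S

The great circle lies in the plane with unit normal n̂ = (p₁ × p₂)/|p₁ × p₂|.
Here n̂_z ≈ -0.200; the vertex latitude is φ_max = arccos|n̂_z| ≈ 78.5°.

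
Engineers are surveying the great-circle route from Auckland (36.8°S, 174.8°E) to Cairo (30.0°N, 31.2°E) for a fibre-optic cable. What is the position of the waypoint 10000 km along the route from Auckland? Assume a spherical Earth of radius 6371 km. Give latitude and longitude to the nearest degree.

≈ (2°S, 84°E)

Write both endpoints as unit vectors p₁, p₂ with components (cos φ cos λ, cos φ sin λ, sin φ).
The central angle between the endpoints is δ = arccos(p₁·p₂) ≈ 2.602 rad (149.1°). The total great-circle distance is δ·R ≈ 2.602 × 6371 ≈ 16574 km, so the target fraction is f = 10000/16574 ≈ 0.603.
Interpolate at f ≈ 0.603 with slerp weights a = sin((1−f)δ)/sin δ ≈ 1.669, b = sin(fδ)/sin δ ≈ 1.945.
p = a·p₁ + b·p₂ ≈ (0.110, 0.994, -0.027); φ = arcsin(p_z) ≈ -1.57°, λ = atan2(p_y, p_x) ≈ 83.71°.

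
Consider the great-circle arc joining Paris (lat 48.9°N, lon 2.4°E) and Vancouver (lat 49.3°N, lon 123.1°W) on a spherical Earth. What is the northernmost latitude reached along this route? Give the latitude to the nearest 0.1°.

≈ 68.4°N

The great circle lies in the plane with unit normal n̂ = (p₁ × p₂)/|p₁ × p₂|.
Here n̂_z ≈ -0.369; the vertex latitude is φ_max = arccos|n̂_z| ≈ 68.4°.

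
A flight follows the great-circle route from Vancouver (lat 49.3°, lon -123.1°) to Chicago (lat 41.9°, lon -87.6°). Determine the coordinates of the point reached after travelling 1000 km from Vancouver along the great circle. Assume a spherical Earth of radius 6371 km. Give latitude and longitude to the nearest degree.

Convert each endpoint to a unit vector on the sphere (x = cos φ cos λ, y = cos φ sin λ, z = sin φ).
The central angle between the endpoints is δ = arccos(p₁·p₂) ≈ 0.448 rad (25.7°). The total great-circle distance is δ·R ≈ 0.448 × 6371 ≈ 2852 km, so the target fraction is f = 1000/2852 ≈ 0.351.
Interpolate at f ≈ 0.351 with slerp weights a = sin((1−f)δ)/sin δ ≈ 0.662, b = sin(fδ)/sin δ ≈ 0.361.
p = a·p₁ + b·p₂ ≈ (-0.225, -0.630, 0.743); φ = arcsin(p_z) ≈ 48.00°, λ = atan2(p_y, p_x) ≈ -109.61°.

≈ lat 48°, lon -110°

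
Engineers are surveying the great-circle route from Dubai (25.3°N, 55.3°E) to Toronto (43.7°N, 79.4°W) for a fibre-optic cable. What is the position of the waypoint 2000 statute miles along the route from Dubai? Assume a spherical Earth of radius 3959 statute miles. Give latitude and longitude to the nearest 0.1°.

≈ 48.4°N, 33.0°E

From cos δ = sin φ₁ sin φ₂ + cos φ₁ cos φ₂ cos Δλ, the central angle is δ ≈ 1.736 rad (99.5°). The total great-circle distance is δ·R ≈ 1.736 × 3959 ≈ 6873 mi, so the target fraction is f = 2000/6873 ≈ 0.291.
Interpolate at f ≈ 0.291 with slerp weights a = sin((1−f)δ)/sin δ ≈ 0.956, b = sin(fδ)/sin δ ≈ 0.491.
p = a·p₁ + b·p₂ ≈ (0.557, 0.362, 0.747); φ = arcsin(p_z) ≈ 48.37°, λ = atan2(p_y, p_x) ≈ 32.99°.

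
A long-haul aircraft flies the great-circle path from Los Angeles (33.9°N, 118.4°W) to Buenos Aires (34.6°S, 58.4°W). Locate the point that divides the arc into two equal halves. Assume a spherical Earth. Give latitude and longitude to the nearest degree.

≈ 0°N, 89°W

Write both endpoints as unit vectors p₁, p₂ with components (cos φ cos λ, cos φ sin λ, sin φ).
The central angle between the endpoints is δ = arccos(p₁·p₂) ≈ 1.546 rad (88.6°).
Interpolate at f = 1/2 with slerp weights a = sin((1−f)δ)/sin δ ≈ 0.698, b = sin(fδ)/sin δ ≈ 0.698.
p = a·p₁ + b·p₂ ≈ (0.026, -1.000, -0.007); φ = arcsin(p_z) ≈ -0.40°, λ = atan2(p_y, p_x) ≈ -88.54°.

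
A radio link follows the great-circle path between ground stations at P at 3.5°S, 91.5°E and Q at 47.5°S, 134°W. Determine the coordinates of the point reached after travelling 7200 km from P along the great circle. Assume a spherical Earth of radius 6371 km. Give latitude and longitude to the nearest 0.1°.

Convert each endpoint to a unit vector on the sphere (x = cos φ cos λ, y = cos φ sin λ, z = sin φ).
The central angle between the endpoints is δ = arccos(p₁·p₂) ≈ 2.013 rad (115.3°). The total great-circle distance is δ·R ≈ 2.013 × 6371 ≈ 12823 km, so the target fraction is f = 7200/12823 ≈ 0.562.
Interpolate at f ≈ 0.562 with slerp weights a = sin((1−f)δ)/sin δ ≈ 0.854, b = sin(fδ)/sin δ ≈ 1.001.
p = a·p₁ + b·p₂ ≈ (-0.492, 0.366, -0.790); φ = arcsin(p_z) ≈ -52.17°, λ = atan2(p_y, p_x) ≈ 143.33°.

≈ 52.2°S, 143.3°E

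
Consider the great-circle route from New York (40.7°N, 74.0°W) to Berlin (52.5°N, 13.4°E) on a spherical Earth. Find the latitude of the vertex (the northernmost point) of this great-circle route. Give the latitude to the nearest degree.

≈ 57°N

The great circle lies in the plane with unit normal n̂ = (p₁ × p₂)/|p₁ × p₂|.
Here n̂_z ≈ +0.547; the vertex latitude is φ_max = arccos|n̂_z| ≈ 56.8°.
Check via Clairaut: cos φ_max = |cos φ₁| · sin C = cos(40.7°)·sin(46.2°) ≈ 0.547, again giving ≈ 56.8°.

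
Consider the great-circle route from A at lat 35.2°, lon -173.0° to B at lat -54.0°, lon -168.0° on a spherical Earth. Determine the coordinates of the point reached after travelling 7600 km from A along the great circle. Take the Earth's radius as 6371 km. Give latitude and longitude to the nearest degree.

Convert each endpoint to a unit vector on the sphere (x = cos φ cos λ, y = cos φ sin λ, z = sin φ).
The central angle between the endpoints is δ = arccos(p₁·p₂) ≈ 1.559 rad (89.3°). The total great-circle distance is δ·R ≈ 1.559 × 6371 ≈ 9930 km, so the target fraction is f = 7600/9930 ≈ 0.765.
Interpolate at f ≈ 0.765 with slerp weights a = sin((1−f)δ)/sin δ ≈ 0.358, b = sin(fδ)/sin δ ≈ 0.930.
p = a·p₁ + b·p₂ ≈ (-0.825, -0.149, -0.546); φ = arcsin(p_z) ≈ -33.08°, λ = atan2(p_y, p_x) ≈ -169.74°.

≈ lat -33°, lon -170°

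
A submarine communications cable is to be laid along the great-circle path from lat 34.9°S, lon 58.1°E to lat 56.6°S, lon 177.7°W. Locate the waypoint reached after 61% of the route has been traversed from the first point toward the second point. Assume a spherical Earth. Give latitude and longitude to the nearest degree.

≈ lat 67°S, lon 119°E

The haversine formula gives a central angle δ ≈ 1.345 rad (77.1°) between the endpoints.
Interpolate at f = 0.61 with slerp weights a = sin((1−f)δ)/sin δ ≈ 0.514, b = sin(fδ)/sin δ ≈ 0.751.
p = a·p₁ + b·p₂ ≈ (-0.190, 0.341, -0.921); φ = arcsin(p_z) ≈ -67.01°, λ = atan2(p_y, p_x) ≈ 119.12°.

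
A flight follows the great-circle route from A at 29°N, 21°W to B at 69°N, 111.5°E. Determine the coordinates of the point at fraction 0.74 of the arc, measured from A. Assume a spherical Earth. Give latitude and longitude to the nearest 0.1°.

Write both endpoints as unit vectors p₁, p₂ with components (cos φ cos λ, cos φ sin λ, sin φ).
The central angle between the endpoints is δ = arccos(p₁·p₂) ≈ 1.328 rad (76.1°).
Interpolate at f = 0.74 with slerp weights a = sin((1−f)δ)/sin δ ≈ 0.349, b = sin(fδ)/sin δ ≈ 0.857.
p = a·p₁ + b·p₂ ≈ (0.172, 0.177, 0.969); φ = arcsin(p_z) ≈ 75.73°, λ = atan2(p_y, p_x) ≈ 45.73°.

≈ 75.7°N, 45.7°E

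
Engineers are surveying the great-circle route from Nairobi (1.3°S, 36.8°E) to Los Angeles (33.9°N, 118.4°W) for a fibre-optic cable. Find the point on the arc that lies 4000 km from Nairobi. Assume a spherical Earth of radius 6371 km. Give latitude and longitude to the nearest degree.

≈ 28°N, 16°E

Convert each endpoint to a unit vector on the sphere (x = cos φ cos λ, y = cos φ sin λ, z = sin φ).
The central angle between the endpoints is δ = arccos(p₁·p₂) ≈ 2.443 rad (140.0°). The total great-circle distance is δ·R ≈ 2.443 × 6371 ≈ 15566 km, so the target fraction is f = 4000/15566 ≈ 0.257.
Interpolate at f ≈ 0.257 with slerp weights a = sin((1−f)δ)/sin δ ≈ 1.509, b = sin(fδ)/sin δ ≈ 0.914.
p = a·p₁ + b·p₂ ≈ (0.847, 0.237, 0.475); φ = arcsin(p_z) ≈ 28.38°, λ = atan2(p_y, p_x) ≈ 15.61°.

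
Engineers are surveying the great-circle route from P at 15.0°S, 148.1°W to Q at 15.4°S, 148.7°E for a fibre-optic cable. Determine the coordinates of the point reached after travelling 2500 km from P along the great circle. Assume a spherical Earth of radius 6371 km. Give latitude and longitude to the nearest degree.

≈ 17°S, 171°W

Write both endpoints as unit vectors p₁, p₂ with components (cos φ cos λ, cos φ sin λ, sin φ).
The central angle between the endpoints is δ = arccos(p₁·p₂) ≈ 1.060 rad (60.8°). The total great-circle distance is δ·R ≈ 1.060 × 6371 ≈ 6755 km, so the target fraction is f = 2500/6755 ≈ 0.370.
Interpolate at f ≈ 0.370 with slerp weights a = sin((1−f)δ)/sin δ ≈ 0.710, b = sin(fδ)/sin δ ≈ 0.438.
p = a·p₁ + b·p₂ ≈ (-0.943, -0.143, -0.300); φ = arcsin(p_z) ≈ -17.46°, λ = atan2(p_y, p_x) ≈ -171.39°.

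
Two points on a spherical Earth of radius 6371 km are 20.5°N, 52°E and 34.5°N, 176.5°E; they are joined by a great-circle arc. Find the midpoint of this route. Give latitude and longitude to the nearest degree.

Write both endpoints as unit vectors p₁, p₂ with components (cos φ cos λ, cos φ sin λ, sin φ).
The central angle between the endpoints is δ = arccos(p₁·p₂) ≈ 1.812 rad (103.8°).
Interpolate at f = 1/2 with slerp weights a = sin((1−f)δ)/sin δ ≈ 0.811, b = sin(fδ)/sin δ ≈ 0.811.
p = a·p₁ + b·p₂ ≈ (-0.199, 0.639, 0.743); φ = arcsin(p_z) ≈ 47.98°, λ = atan2(p_y, p_x) ≈ 107.32°.

≈ 48°N, 107°E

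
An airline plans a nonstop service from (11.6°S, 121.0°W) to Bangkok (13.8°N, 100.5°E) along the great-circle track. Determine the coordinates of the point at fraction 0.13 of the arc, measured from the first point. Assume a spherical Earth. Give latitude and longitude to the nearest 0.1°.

≈ (8.6°S, 139.2°W)

Convert each endpoint to a unit vector on the sphere (x = cos φ cos λ, y = cos φ sin λ, z = sin φ).
The central angle between the endpoints is δ = arccos(p₁·p₂) ≈ 2.435 rad (139.5°).
Interpolate at f = 0.13 with slerp weights a = sin((1−f)δ)/sin δ ≈ 1.315, b = sin(fδ)/sin δ ≈ 0.479.
p = a·p₁ + b·p₂ ≈ (-0.748, -0.646, -0.150); φ = arcsin(p_z) ≈ -8.63°, λ = atan2(p_y, p_x) ≈ -139.18°.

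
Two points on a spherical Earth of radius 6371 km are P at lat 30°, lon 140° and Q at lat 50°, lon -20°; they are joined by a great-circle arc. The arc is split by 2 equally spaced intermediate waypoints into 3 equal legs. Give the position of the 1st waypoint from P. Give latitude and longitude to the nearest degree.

≈ lat 61°, lon 126°

Convert each endpoint to a unit vector on the sphere (x = cos φ cos λ, y = cos φ sin λ, z = sin φ).
The central angle between the endpoints is δ = arccos(p₁·p₂) ≈ 1.711 rad (98.1°).
Interpolate at f = 1/3 with slerp weights a = sin((1−f)δ)/sin δ ≈ 0.918, b = sin(fδ)/sin δ ≈ 0.545.
p = a·p₁ + b·p₂ ≈ (-0.280, 0.391, 0.877); φ = arcsin(p_z) ≈ 61.26°, λ = atan2(p_y, p_x) ≈ 125.56°.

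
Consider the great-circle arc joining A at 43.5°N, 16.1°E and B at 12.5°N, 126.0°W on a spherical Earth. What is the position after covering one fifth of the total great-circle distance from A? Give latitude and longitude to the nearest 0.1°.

Convert each endpoint to a unit vector on the sphere (x = cos φ cos λ, y = cos φ sin λ, z = sin φ).
The central angle between the endpoints is δ = arccos(p₁·p₂) ≈ 1.993 rad (114.2°).
Interpolate at f = 1/5 with slerp weights a = sin((1−f)δ)/sin δ ≈ 1.096, b = sin(fδ)/sin δ ≈ 0.426.
p = a·p₁ + b·p₂ ≈ (0.520, -0.116, 0.847); φ = arcsin(p_z) ≈ 57.84°, λ = atan2(p_y, p_x) ≈ -12.54°.

≈ 57.8°N, 12.5°W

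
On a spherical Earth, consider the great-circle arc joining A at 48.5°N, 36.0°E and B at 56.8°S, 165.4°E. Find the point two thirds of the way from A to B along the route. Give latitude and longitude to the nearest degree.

≈ 30°S, 105°E

Convert each endpoint to a unit vector on the sphere (x = cos φ cos λ, y = cos φ sin λ, z = sin φ).
The central angle between the endpoints is δ = arccos(p₁·p₂) ≈ 2.600 rad (149.0°).
Interpolate at f = 2/3 with slerp weights a = sin((1−f)δ)/sin δ ≈ 1.479, b = sin(fδ)/sin δ ≈ 1.915.
p = a·p₁ + b·p₂ ≈ (-0.222, 0.840, -0.495); φ = arcsin(p_z) ≈ -29.64°, λ = atan2(p_y, p_x) ≈ 104.78°.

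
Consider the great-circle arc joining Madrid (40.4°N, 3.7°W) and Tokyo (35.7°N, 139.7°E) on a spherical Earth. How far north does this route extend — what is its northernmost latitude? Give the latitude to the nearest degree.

The great circle lies in the plane with unit normal n̂ = (p₁ × p₂)/|p₁ × p₂|.
Here n̂_z ≈ +0.371; the vertex latitude is φ_max = arccos|n̂_z| ≈ 68.2°.
Check via Clairaut: cos φ_max = |cos φ₁| · sin C = cos(40.4°)·sin(29.2°) ≈ 0.371, again giving ≈ 68.2°.

≈ 68°N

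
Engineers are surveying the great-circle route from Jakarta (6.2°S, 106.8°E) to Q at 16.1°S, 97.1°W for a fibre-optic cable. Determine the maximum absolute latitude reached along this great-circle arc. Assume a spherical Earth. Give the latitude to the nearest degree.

The great circle lies in the plane with unit normal n̂ = (p₁ × p₂)/|p₁ × p₂|.
Here n̂_z ≈ +0.720; the vertex latitude is φ_max = arccos|n̂_z| ≈ 43.9°.

≈ 44°S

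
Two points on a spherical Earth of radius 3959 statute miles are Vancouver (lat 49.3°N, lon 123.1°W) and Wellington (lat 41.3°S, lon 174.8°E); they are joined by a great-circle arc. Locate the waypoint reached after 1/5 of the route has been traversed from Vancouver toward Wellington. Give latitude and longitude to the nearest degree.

The haversine formula gives a central angle δ ≈ 1.845 rad (105.7°) between the endpoints.
Interpolate at f = 1/5 with slerp weights a = sin((1−f)δ)/sin δ ≈ 1.034, b = sin(fδ)/sin δ ≈ 0.375.
p = a·p₁ + b·p₂ ≈ (-0.649, -0.539, 0.537); φ = arcsin(p_z) ≈ 32.46°, λ = atan2(p_y, p_x) ≈ -140.25°.

≈ lat 32°N, lon 140°W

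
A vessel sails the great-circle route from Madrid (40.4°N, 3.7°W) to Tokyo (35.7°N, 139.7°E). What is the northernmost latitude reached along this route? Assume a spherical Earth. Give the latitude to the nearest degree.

The great circle lies in the plane with unit normal n̂ = (p₁ × p₂)/|p₁ × p₂|.
Here n̂_z ≈ +0.371; the vertex latitude is φ_max = arccos|n̂_z| ≈ 68.2°.

≈ 68°N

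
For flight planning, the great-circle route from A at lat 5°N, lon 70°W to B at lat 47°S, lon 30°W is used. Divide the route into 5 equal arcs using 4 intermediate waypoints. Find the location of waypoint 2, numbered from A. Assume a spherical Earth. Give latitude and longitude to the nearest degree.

≈ lat 17°S, lon 57°W

Convert each endpoint to a unit vector on the sphere (x = cos φ cos λ, y = cos φ sin λ, z = sin φ).
The central angle between the endpoints is δ = arccos(p₁·p₂) ≈ 1.097 rad (62.8°).
Interpolate at f = 2/5 with slerp weights a = sin((1−f)δ)/sin δ ≈ 0.687, b = sin(fδ)/sin δ ≈ 0.477.
p = a·p₁ + b·p₂ ≈ (0.516, -0.806, -0.289); φ = arcsin(p_z) ≈ -16.81°, λ = atan2(p_y, p_x) ≈ -57.37°.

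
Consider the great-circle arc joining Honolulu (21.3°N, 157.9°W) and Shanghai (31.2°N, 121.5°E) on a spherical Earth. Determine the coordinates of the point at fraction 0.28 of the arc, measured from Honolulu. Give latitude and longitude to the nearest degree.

Convert each endpoint to a unit vector on the sphere (x = cos φ cos λ, y = cos φ sin λ, z = sin φ).
The central angle between the endpoints is δ = arccos(p₁·p₂) ≈ 1.247 rad (71.4°).
Interpolate at f = 0.28 with slerp weights a = sin((1−f)δ)/sin δ ≈ 0.825, b = sin(fδ)/sin δ ≈ 0.361.
p = a·p₁ + b·p₂ ≈ (-0.873, -0.026, 0.487); φ = arcsin(p_z) ≈ 29.11°, λ = atan2(p_y, p_x) ≈ -178.30°.

≈ 29°N, 178°W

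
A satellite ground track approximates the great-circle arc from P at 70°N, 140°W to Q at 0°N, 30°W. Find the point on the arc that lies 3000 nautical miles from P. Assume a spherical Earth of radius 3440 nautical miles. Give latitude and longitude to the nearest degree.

≈ 44°N, 49°W

Write both endpoints as unit vectors p₁, p₂ with components (cos φ cos λ, cos φ sin λ, sin φ).
The central angle between the endpoints is δ = arccos(p₁·p₂) ≈ 1.688 rad (96.7°). The total great-circle distance is δ·R ≈ 1.688 × 3440 ≈ 5807 nmi, so the target fraction is f = 3000/5807 ≈ 0.517.
Interpolate at f ≈ 0.517 with slerp weights a = sin((1−f)δ)/sin δ ≈ 0.733, b = sin(fδ)/sin δ ≈ 0.771.
p = a·p₁ + b·p₂ ≈ (0.476, -0.547, 0.689); φ = arcsin(p_z) ≈ 43.57°, λ = atan2(p_y, p_x) ≈ -48.98°.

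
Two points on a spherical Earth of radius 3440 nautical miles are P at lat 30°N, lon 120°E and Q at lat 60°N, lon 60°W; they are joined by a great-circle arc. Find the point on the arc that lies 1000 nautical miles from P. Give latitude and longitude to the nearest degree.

The haversine formula gives a central angle δ ≈ 1.571 rad (90.0°) between the endpoints. The total great-circle distance is δ·R ≈ 1.571 × 3440 ≈ 5404 nmi, so the target fraction is f = 1000/5404 ≈ 0.185.
Interpolate at f ≈ 0.185 with slerp weights a = sin((1−f)δ)/sin δ ≈ 0.958, b = sin(fδ)/sin δ ≈ 0.287.
p = a·p₁ + b·p₂ ≈ (-0.343, 0.594, 0.727); φ = arcsin(p_z) ≈ 46.66°, λ = atan2(p_y, p_x) ≈ 120.00°.

≈ lat 47°N, lon 120°E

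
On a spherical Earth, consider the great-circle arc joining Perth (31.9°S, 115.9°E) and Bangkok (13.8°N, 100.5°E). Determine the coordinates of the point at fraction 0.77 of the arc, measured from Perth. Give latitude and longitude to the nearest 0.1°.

≈ 3.3°N, 103.8°E

The haversine formula gives a central angle δ ≈ 0.838 rad (48.0°) between the endpoints.
Interpolate at f = 0.77 with slerp weights a = sin((1−f)δ)/sin δ ≈ 0.258, b = sin(fδ)/sin δ ≈ 0.809.
p = a·p₁ + b·p₂ ≈ (-0.239, 0.969, 0.057); φ = arcsin(p_z) ≈ 3.26°, λ = atan2(p_y, p_x) ≈ 103.84°.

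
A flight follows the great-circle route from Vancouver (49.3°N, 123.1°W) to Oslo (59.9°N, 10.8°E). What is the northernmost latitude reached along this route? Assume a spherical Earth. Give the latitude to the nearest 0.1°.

≈ 74.9°N

The great circle lies in the plane with unit normal n̂ = (p₁ × p₂)/|p₁ × p₂|.
Here n̂_z ≈ +0.261; the vertex latitude is φ_max = arccos|n̂_z| ≈ 74.9°.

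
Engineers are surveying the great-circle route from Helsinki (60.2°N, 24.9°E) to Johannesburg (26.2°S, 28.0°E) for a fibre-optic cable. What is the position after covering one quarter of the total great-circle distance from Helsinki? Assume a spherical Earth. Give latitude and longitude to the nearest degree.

Convert each endpoint to a unit vector on the sphere (x = cos φ cos λ, y = cos φ sin λ, z = sin φ).
The central angle between the endpoints is δ = arccos(p₁·p₂) ≈ 1.509 rad (86.4°).
Interpolate at f = 1/4 with slerp weights a = sin((1−f)δ)/sin δ ≈ 0.907, b = sin(fδ)/sin δ ≈ 0.369.
p = a·p₁ + b·p₂ ≈ (0.701, 0.345, 0.624); φ = arcsin(p_z) ≈ 38.61°, λ = atan2(p_y, p_x) ≈ 26.21°.

≈ 39°N, 26°E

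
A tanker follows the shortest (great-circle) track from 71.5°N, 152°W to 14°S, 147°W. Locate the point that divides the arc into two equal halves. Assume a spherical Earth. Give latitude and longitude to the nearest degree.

≈ 29°N, 148°W

From cos δ = sin φ₁ sin φ₂ + cos φ₁ cos φ₂ cos Δλ, the central angle is δ ≈ 1.493 rad (85.6°).
Interpolate at f = 1/2 with slerp weights a = sin((1−f)δ)/sin δ ≈ 0.681, b = sin(fδ)/sin δ ≈ 0.681.
p = a·p₁ + b·p₂ ≈ (-0.745, -0.462, 0.481); φ = arcsin(p_z) ≈ 28.77°, λ = atan2(p_y, p_x) ≈ -148.23°.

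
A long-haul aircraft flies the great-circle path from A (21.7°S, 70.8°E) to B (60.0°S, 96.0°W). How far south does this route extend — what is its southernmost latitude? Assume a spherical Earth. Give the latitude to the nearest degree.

The great circle lies in the plane with unit normal n̂ = (p₁ × p₂)/|p₁ × p₂|.
Here n̂_z ≈ -0.107; the vertex latitude is φ_max = arccos|n̂_z| ≈ 83.9°.

≈ 84°S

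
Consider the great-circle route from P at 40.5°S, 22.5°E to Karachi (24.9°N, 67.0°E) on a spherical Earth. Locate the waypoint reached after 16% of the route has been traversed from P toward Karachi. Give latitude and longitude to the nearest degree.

Write both endpoints as unit vectors p₁, p₂ with components (cos φ cos λ, cos φ sin λ, sin φ).
The central angle between the endpoints is δ = arccos(p₁·p₂) ≈ 1.351 rad (77.4°).
Interpolate at f = 0.16 with slerp weights a = sin((1−f)δ)/sin δ ≈ 0.929, b = sin(fδ)/sin δ ≈ 0.220.
p = a·p₁ + b·p₂ ≈ (0.730, 0.454, -0.511); φ = arcsin(p_z) ≈ -30.71°, λ = atan2(p_y, p_x) ≈ 31.85°.

≈ 31°S, 32°E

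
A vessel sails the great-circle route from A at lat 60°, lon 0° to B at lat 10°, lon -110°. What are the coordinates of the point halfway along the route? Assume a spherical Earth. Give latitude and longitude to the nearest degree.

≈ lat 48°, lon -80°

Write both endpoints as unit vectors p₁, p₂ with components (cos φ cos λ, cos φ sin λ, sin φ).
The central angle between the endpoints is δ = arccos(p₁·p₂) ≈ 1.589 rad (91.0°).
Interpolate at f = 1/2 with slerp weights a = sin((1−f)δ)/sin δ ≈ 0.714, b = sin(fδ)/sin δ ≈ 0.714.
p = a·p₁ + b·p₂ ≈ (0.116, -0.660, 0.742); φ = arcsin(p_z) ≈ 47.89°, λ = atan2(p_y, p_x) ≈ -80.00°.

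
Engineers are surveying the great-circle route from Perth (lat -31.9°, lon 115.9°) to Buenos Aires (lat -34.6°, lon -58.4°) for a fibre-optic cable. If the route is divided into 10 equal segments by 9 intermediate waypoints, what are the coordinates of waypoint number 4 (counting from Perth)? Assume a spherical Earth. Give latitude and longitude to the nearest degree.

≈ lat -77°, lon 100°

Convert each endpoint to a unit vector on the sphere (x = cos φ cos λ, y = cos φ sin λ, z = sin φ).
The central angle between the endpoints is δ = arccos(p₁·p₂) ≈ 1.977 rad (113.3°).
Interpolate at f = 4/10 with slerp weights a = sin((1−f)δ)/sin δ ≈ 1.009, b = sin(fδ)/sin δ ≈ 0.774.
p = a·p₁ + b·p₂ ≈ (-0.040, 0.228, -0.973); φ = arcsin(p_z) ≈ -76.61°, λ = atan2(p_y, p_x) ≈ 100.05°.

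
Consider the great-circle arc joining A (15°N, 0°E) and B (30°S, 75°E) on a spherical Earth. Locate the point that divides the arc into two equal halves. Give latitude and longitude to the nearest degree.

≈ (9°S, 35°E)

From cos δ = sin φ₁ sin φ₂ + cos φ₁ cos φ₂ cos Δλ, the central angle is δ ≈ 1.484 rad (85.0°).
Interpolate at f = 1/2 with slerp weights a = sin((1−f)δ)/sin δ ≈ 0.678, b = sin(fδ)/sin δ ≈ 0.678.
p = a·p₁ + b·p₂ ≈ (0.807, 0.567, -0.164); φ = arcsin(p_z) ≈ -9.41°, λ = atan2(p_y, p_x) ≈ 35.10°.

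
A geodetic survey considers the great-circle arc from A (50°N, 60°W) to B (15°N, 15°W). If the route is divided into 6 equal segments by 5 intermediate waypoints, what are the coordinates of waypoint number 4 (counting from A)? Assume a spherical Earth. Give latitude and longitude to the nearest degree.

Convert each endpoint to a unit vector on the sphere (x = cos φ cos λ, y = cos φ sin λ, z = sin φ).
The central angle between the endpoints is δ = arccos(p₁·p₂) ≈ 0.880 rad (50.4°).
Interpolate at f = 4/6 with slerp weights a = sin((1−f)δ)/sin δ ≈ 0.375, b = sin(fδ)/sin δ ≈ 0.718.
p = a·p₁ + b·p₂ ≈ (0.791, -0.388, 0.473); φ = arcsin(p_z) ≈ 28.25°, λ = atan2(p_y, p_x) ≈ -26.16°.

≈ (28°N, 26°W)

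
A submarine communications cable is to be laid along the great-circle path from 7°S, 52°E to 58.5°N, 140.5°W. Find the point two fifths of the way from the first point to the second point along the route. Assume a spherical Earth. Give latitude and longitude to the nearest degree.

Write both endpoints as unit vectors p₁, p₂ with components (cos φ cos λ, cos φ sin λ, sin φ).
The central angle between the endpoints is δ = arccos(p₁·p₂) ≈ 2.227 rad (127.6°).
Interpolate at f = 2/5 with slerp weights a = sin((1−f)δ)/sin δ ≈ 1.228, b = sin(fδ)/sin δ ≈ 0.982.
p = a·p₁ + b·p₂ ≈ (0.354, 0.634, 0.687); φ = arcsin(p_z) ≈ 43.42°, λ = atan2(p_y, p_x) ≈ 60.79°.

≈ 43°N, 61°E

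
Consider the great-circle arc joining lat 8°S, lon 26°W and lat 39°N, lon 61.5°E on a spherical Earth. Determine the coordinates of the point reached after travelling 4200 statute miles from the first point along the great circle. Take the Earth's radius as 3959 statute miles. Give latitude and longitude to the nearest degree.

≈ lat 28°N, lon 24°E

Write both endpoints as unit vectors p₁, p₂ with components (cos φ cos λ, cos φ sin λ, sin φ).
The central angle between the endpoints is δ = arccos(p₁·p₂) ≈ 1.625 rad (93.1°). The total great-circle distance is δ·R ≈ 1.625 × 3959 ≈ 6433 mi, so the target fraction is f = 4200/6433 ≈ 0.653.
Interpolate at f ≈ 0.653 with slerp weights a = sin((1−f)δ)/sin δ ≈ 0.535, b = sin(fδ)/sin δ ≈ 0.874.
p = a·p₁ + b·p₂ ≈ (0.801, 0.365, 0.476); φ = arcsin(p_z) ≈ 28.40°, λ = atan2(p_y, p_x) ≈ 24.48°.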